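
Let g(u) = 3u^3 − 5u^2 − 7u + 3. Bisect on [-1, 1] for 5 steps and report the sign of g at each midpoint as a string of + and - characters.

g(0) = 3 > 0, so the root lies in [0, 1]
g(0.5) = -1.375 < 0, so the root lies in [0, 0.5]
g(0.25) = 0.984375 > 0, so the root lies in [0.25, 0.5]
g(0.375) = -0.1699 < 0, so the root lies in [0.25, 0.375]
g(0.3125) = 0.4158 > 0, so the root lies in [0.3125, 0.375]

+-+-+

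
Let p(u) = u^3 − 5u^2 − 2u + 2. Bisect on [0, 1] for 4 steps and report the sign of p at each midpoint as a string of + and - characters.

-+++

p(0.5) = -0.125 < 0, so the root lies in [0, 0.5]
p(0.25) = 1.203125 > 0, so the root lies in [0.25, 0.5]
p(0.375) = 0.599609 > 0, so the root lies in [0.375, 0.5]
p(0.4375) = 0.2517 > 0, so the root lies in [0.4375, 0.5]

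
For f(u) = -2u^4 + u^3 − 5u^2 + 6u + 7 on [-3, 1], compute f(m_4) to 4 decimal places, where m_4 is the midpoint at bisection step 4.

-1.3672

m = -1, f(m) = -7 (−); new bracket [-1, 1]
m = 0, f(m) = 7 (+); new bracket [-1, 0]
m = -0.5, f(m) = 2.5 (+); new bracket [-1, -0.5]
m = -0.75, f(m) = -1.3672 (−); new bracket [-0.75, -0.5]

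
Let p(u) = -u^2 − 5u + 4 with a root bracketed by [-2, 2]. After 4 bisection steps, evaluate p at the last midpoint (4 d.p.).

u = 0 gives p = 4, positive; keep [0, 2]
u = 1 gives p = -2, negative; keep [0, 1]
u = 0.5 gives p = 1.25, positive; keep [0.5, 1]
u = 0.75 gives p = -0.3125, negative; keep [0.5, 0.75]

-0.3125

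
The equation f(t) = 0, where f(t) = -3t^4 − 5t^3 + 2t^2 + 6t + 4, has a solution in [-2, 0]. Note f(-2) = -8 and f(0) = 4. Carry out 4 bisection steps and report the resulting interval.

[-1.75, -1.625]

m = -1, f(m) = 2 (+); new bracket [-2, -1]
m = -1.5, f(m) = 1.1875 (+); new bracket [-2, -1.5]
m = -1.75, f(m) = -1.714844 (−); new bracket [-1.75, -1.5]
m = -1.625, f(m) = 0.0676 (+); new bracket [-1.75, -1.625]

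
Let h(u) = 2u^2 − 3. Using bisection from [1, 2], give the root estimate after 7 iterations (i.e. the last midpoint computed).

1.2265625

midpoint 1.5: h = 1.5 > 0 → [1, 1.5]
midpoint 1.25: h = 0.125 > 0 → [1, 1.25]
midpoint 1.125: h = -0.46875 < 0 → [1.125, 1.25]
midpoint 1.1875: h = -0.1797 < 0 → [1.1875, 1.25]
midpoint 1.21875: h = -0.0293 < 0 → [1.21875, 1.25]
midpoint 1.234375: h = 0.0474 > 0 → [1.21875, 1.234375]
midpoint 1.2265625: h = 0.0089 > 0 → [1.21875, 1.2265625]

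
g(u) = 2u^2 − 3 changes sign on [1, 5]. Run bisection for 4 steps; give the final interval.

u = 3 gives g = 15, positive; keep [1, 3]
u = 2 gives g = 5, positive; keep [1, 2]
u = 1.5 gives g = 1.5, positive; keep [1, 1.5]
u = 1.25 gives g = 0.125, positive; keep [1, 1.25]

[1, 1.25]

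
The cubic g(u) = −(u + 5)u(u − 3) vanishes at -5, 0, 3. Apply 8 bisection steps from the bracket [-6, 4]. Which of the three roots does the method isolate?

m = -1, g(m) = -16 (−); new bracket [-6, -1]
m = -3.5, g(m) = -34.125 (−); new bracket [-6, -3.5]
m = -4.75, g(m) = -9.203125 (−); new bracket [-6, -4.75]
m = -5.375, g(m) = 16.8809 (+); new bracket [-5.375, -4.75]
m = -5.0625, g(m) = 2.551 (+); new bracket [-5.0625, -4.75]
m = -4.90625, g(m) = -3.6366 (−); new bracket [-5.0625, -4.90625]
m = -4.984375, g(m) = -0.6218 (−); new bracket [-5.0625, -4.984375]
m = -5.0234375, g(m) = 0.9447 (+); new bracket [-5.0234375, -4.984375]

-5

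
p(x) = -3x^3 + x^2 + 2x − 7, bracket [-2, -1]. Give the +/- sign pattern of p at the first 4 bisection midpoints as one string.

+--+

m = -1.5, p(m) = 2.375 (+); new bracket [-1.5, -1]
m = -1.25, p(m) = -2.078125 (−); new bracket [-1.5, -1.25]
m = -1.375, p(m) = -0.060547 (−); new bracket [-1.5, -1.375]
m = -1.4375, p(m) = 1.1028 (+); new bracket [-1.4375, -1.375]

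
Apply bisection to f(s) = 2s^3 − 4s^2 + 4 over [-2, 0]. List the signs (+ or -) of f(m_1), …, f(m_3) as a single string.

m = -1, f(m) = -2 (−); new bracket [-1, 0]
m = -0.5, f(m) = 2.75 (+); new bracket [-1, -0.5]
m = -0.75, f(m) = 0.90625 (+); new bracket [-1, -0.75]

-++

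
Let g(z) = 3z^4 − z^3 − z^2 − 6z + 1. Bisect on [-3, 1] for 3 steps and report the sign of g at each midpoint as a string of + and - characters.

++-

z = -1 gives g = 10, positive; keep [-1, 1]
z = 0 gives g = 1, positive; keep [0, 1]
z = 0.5 gives g = -2.1875, negative; keep [0, 0.5]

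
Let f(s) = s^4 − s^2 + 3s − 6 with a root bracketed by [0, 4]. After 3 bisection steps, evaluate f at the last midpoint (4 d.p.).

1.3125

f(2) = 12 > 0, so the root lies in [0, 2]
f(1) = -3 < 0, so the root lies in [1, 2]
f(1.5) = 1.3125 > 0, so the root lies in [1, 1.5]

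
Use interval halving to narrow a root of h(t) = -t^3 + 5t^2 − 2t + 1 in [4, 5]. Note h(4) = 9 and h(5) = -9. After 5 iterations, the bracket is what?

[4.59375, 4.625]

m = 4.5, h(m) = 2.125 (+); new bracket [4.5, 5]
m = 4.75, h(m) = -2.859375 (−); new bracket [4.5, 4.75]
m = 4.625, h(m) = -0.228516 (−); new bracket [4.5, 4.625]
m = 4.5625, h(m) = 0.9822 (+); new bracket [4.5625, 4.625]
m = 4.59375, h(m) = 0.3854 (+); new bracket [4.59375, 4.625]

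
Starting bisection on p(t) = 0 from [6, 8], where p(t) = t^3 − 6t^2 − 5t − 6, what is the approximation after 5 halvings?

6.8125

t = 7 gives p = 8, positive; keep [6, 7]
t = 6.5 gives p = -17.375, negative; keep [6.5, 7]
t = 6.75 gives p = -5.578125, negative; keep [6.75, 7]
t = 6.875 gives p = 0.9824, positive; keep [6.75, 6.875]
t = 6.8125 gives p = -2.3542, negative; keep [6.8125, 6.875]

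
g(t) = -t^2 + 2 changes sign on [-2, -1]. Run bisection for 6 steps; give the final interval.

m = -1.5, g(m) = -0.25 (−); new bracket [-1.5, -1]
m = -1.25, g(m) = 0.4375 (+); new bracket [-1.5, -1.25]
m = -1.375, g(m) = 0.109375 (+); new bracket [-1.5, -1.375]
m = -1.4375, g(m) = -0.0664 (−); new bracket [-1.4375, -1.375]
m = -1.40625, g(m) = 0.0225 (+); new bracket [-1.4375, -1.40625]
m = -1.421875, g(m) = -0.0217 (−); new bracket [-1.421875, -1.40625]

[-1.421875, -1.40625]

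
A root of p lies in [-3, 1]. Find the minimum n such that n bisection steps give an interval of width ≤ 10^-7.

Width after n steps is 4/2^n. Need 2^n ≥ 4/10^-7 = 40000000.
2^25 = 33554432 < 40000000 ≤ 2^26 = 67108864, so n = 26.

26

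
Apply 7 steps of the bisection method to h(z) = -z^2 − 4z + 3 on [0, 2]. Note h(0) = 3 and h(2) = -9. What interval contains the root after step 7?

[0.640625, 0.65625]

midpoint 1: h = -2 < 0 → [0, 1]
midpoint 0.5: h = 0.75 > 0 → [0.5, 1]
midpoint 0.75: h = -0.5625 < 0 → [0.5, 0.75]
midpoint 0.625: h = 0.1094 > 0 → [0.625, 0.75]
midpoint 0.6875: h = -0.2227 < 0 → [0.625, 0.6875]
midpoint 0.65625: h = -0.0557 < 0 → [0.625, 0.65625]
midpoint 0.640625: h = 0.0271 > 0 → [0.640625, 0.65625]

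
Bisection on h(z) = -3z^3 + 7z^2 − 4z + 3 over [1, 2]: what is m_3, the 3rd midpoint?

m = 1.5, h(m) = 2.625 (+); new bracket [1.5, 2]
m = 1.75, h(m) = 1.359375 (+); new bracket [1.75, 2]
m = 1.875, h(m) = 0.333984 (+); new bracket [1.875, 2]

1.875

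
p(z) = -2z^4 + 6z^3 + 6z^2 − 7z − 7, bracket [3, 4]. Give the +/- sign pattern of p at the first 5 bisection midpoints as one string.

-++++

m = 3.5, p(m) = -0.875 (−); new bracket [3, 3.5]
m = 3.25, p(m) = 16.460938 (+); new bracket [3.25, 3.5]
m = 3.375, p(m) = 8.88623 (+); new bracket [3.375, 3.5]
m = 3.4375, p(m) = 4.2944 (+); new bracket [3.4375, 3.5]
m = 3.46875, p(m) = 1.7839 (+); new bracket [3.46875, 3.5]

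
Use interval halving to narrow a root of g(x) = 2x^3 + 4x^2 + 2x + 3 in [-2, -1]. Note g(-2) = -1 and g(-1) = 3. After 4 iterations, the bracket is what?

x = -1.5 gives g = 2.25, positive; keep [-2, -1.5]
x = -1.75 gives g = 1.03125, positive; keep [-2, -1.75]
x = -1.875 gives g = 0.128906, positive; keep [-2, -1.875]
x = -1.9375 gives g = -0.4058, negative; keep [-1.9375, -1.875]

[-1.9375, -1.875]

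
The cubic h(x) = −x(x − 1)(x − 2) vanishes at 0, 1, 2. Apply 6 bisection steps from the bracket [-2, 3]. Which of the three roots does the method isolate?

h(0.5) = -0.375 < 0, so the root lies in [-2, 0.5]
h(-0.75) = 3.609375 > 0, so the root lies in [-0.75, 0.5]
h(-0.125) = 0.298828 > 0, so the root lies in [-0.125, 0.5]
h(0.1875) = -0.2761 < 0, so the root lies in [-0.125, 0.1875]
h(0.03125) = -0.0596 < 0, so the root lies in [-0.125, 0.03125]
h(-0.046875) = 0.1004 > 0, so the root lies in [-0.046875, 0.03125]

0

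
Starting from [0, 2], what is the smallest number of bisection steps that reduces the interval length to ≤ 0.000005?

19

Width after n steps is 2/2^n. Need 2^n ≥ 2/0.000005 = 400000.
2^18 = 262144 < 400000 ≤ 2^19 = 524288, so n = 19.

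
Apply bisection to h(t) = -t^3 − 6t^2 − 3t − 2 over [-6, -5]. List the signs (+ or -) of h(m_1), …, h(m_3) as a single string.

t = -5.5 gives h = -0.625, negative; keep [-6, -5.5]
t = -5.75 gives h = 6.984375, positive; keep [-5.75, -5.5]
t = -5.625 gives h = 3.009766, positive; keep [-5.625, -5.5]

-++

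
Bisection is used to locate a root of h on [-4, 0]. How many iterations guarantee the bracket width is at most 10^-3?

12

Width after n steps is 4/2^n. Need 2^n ≥ 4/10^-3 = 4000.
2^11 = 2048 < 4000 ≤ 2^12 = 4096, so n = 12.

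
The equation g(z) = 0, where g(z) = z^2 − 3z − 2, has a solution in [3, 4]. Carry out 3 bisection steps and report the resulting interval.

[3.5, 3.625]

z = 3.5 gives g = -0.25, negative; keep [3.5, 4]
z = 3.75 gives g = 0.8125, positive; keep [3.5, 3.75]
z = 3.625 gives g = 0.265625, positive; keep [3.5, 3.625]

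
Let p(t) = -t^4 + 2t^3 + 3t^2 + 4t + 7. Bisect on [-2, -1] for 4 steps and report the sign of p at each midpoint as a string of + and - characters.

-+--

p(-1.5) = -4.0625 < 0, so the root lies in [-1.5, -1]
p(-1.25) = 0.339844 > 0, so the root lies in [-1.5, -1.25]
p(-1.375) = -1.601807 < 0, so the root lies in [-1.375, -1.25]
p(-1.3125) = -0.5715 < 0, so the root lies in [-1.3125, -1.25]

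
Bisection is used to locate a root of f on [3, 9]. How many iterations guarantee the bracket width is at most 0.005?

11

Width after n steps is 6/2^n. Need 2^n ≥ 6/0.005 = 1200.
2^10 = 1024 < 1200 ≤ 2^11 = 2048, so n = 11.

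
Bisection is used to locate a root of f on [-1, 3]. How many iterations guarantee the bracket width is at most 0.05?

Width after n steps is 4/2^n. Need 2^n ≥ 4/0.05 = 80.
2^6 = 64 < 80 ≤ 2^7 = 128, so n = 7.

7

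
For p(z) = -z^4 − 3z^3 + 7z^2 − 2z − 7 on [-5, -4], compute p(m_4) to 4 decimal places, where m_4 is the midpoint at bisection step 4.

p(-4.5) = 7.0625 > 0, so the root lies in [-5, -4.5]
p(-4.75) = -27.113281 < 0, so the root lies in [-4.75, -4.5]
p(-4.625) = -8.779541 < 0, so the root lies in [-4.625, -4.5]
p(-4.5625) = -0.5584 < 0, so the root lies in [-4.5625, -4.5]

-0.5584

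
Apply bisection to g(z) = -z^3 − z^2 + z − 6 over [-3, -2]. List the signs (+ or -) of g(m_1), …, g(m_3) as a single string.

+--

z = -2.5 gives g = 0.875, positive; keep [-2.5, -2]
z = -2.25 gives g = -1.921875, negative; keep [-2.5, -2.25]
z = -2.375 gives g = -0.619141, negative; keep [-2.5, -2.375]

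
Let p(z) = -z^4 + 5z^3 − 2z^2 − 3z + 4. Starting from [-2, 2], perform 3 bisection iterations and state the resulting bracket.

m = 0, p(m) = 4 (+); new bracket [-2, 0]
m = -1, p(m) = -1 (−); new bracket [-1, 0]
m = -0.5, p(m) = 4.3125 (+); new bracket [-1, -0.5]

[-1, -0.5]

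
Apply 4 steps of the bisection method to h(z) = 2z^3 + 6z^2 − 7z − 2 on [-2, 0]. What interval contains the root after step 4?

[-0.25, -0.125]

h(-1) = 9 > 0, so the root lies in [-1, 0]
h(-0.5) = 2.75 > 0, so the root lies in [-0.5, 0]
h(-0.25) = 0.09375 > 0, so the root lies in [-0.25, 0]
h(-0.125) = -1.0352 < 0, so the root lies in [-0.25, -0.125]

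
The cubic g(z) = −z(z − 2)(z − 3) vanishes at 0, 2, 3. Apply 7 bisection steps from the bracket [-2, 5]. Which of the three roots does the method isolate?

midpoint 1.5: g = -1.125 < 0 → [-2, 1.5]
midpoint -0.25: g = 1.828125 > 0 → [-0.25, 1.5]
midpoint 0.625: g = -2.041016 < 0 → [-0.25, 0.625]
midpoint 0.1875: g = -0.9558 < 0 → [-0.25, 0.1875]
midpoint -0.03125: g = 0.1924 > 0 → [-0.03125, 0.1875]
midpoint 0.078125: g = -0.4387 < 0 → [-0.03125, 0.078125]
midpoint 0.0234375: g = -0.1379 < 0 → [-0.03125, 0.0234375]

0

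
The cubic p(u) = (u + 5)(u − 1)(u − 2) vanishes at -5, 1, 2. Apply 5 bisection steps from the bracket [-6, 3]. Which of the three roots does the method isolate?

-5

u = -1.5 gives p = 30.625, positive; keep [-6, -1.5]
u = -3.75 gives p = 34.140625, positive; keep [-6, -3.75]
u = -4.875 gives p = 5.048828, positive; keep [-6, -4.875]
u = -5.4375 gives p = -20.947, negative; keep [-5.4375, -4.875]
u = -5.15625 gives p = -6.8837, negative; keep [-5.15625, -4.875]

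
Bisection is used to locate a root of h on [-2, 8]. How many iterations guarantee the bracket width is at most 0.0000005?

Width after n steps is 10/2^n. Need 2^n ≥ 10/0.0000005 = 20000000.
2^24 = 16777216 < 20000000 ≤ 2^25 = 33554432, so n = 25.

25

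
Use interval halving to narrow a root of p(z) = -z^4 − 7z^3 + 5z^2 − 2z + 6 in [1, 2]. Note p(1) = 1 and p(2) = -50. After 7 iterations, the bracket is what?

[1.0546875, 1.0625]

p(1.5) = -14.4375 < 0, so the root lies in [1, 1.5]
p(1.25) = -4.800781 < 0, so the root lies in [1, 1.25]
p(1.125) = -1.490479 < 0, so the root lies in [1, 1.125]
p(1.0625) = -0.1511 < 0, so the root lies in [1, 1.0625]
p(1.03125) = 0.4469 > 0, so the root lies in [1.03125, 1.0625]
p(1.046875) = 0.1536 > 0, so the root lies in [1.046875, 1.0625]
p(1.0546875) = 0.0027 > 0, so the root lies in [1.0546875, 1.0625]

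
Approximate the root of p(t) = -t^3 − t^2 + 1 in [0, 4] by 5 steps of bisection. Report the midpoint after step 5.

0.875

t = 2 gives p = -11, negative; keep [0, 2]
t = 1 gives p = -1, negative; keep [0, 1]
t = 0.5 gives p = 0.625, positive; keep [0.5, 1]
t = 0.75 gives p = 0.0156, positive; keep [0.75, 1]
t = 0.875 gives p = -0.4355, negative; keep [0.75, 0.875]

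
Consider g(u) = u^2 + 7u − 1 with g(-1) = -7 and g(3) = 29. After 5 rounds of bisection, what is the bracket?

[0.125, 0.25]

m = 1, g(m) = 7 (+); new bracket [-1, 1]
m = 0, g(m) = -1 (−); new bracket [0, 1]
m = 0.5, g(m) = 2.75 (+); new bracket [0, 0.5]
m = 0.25, g(m) = 0.8125 (+); new bracket [0, 0.25]
m = 0.125, g(m) = -0.1094 (−); new bracket [0.125, 0.25]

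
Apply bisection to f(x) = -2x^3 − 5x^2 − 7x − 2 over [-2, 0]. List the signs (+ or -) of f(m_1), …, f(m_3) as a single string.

++-

f(-1) = 2 > 0, so the root lies in [-1, 0]
f(-0.5) = 0.5 > 0, so the root lies in [-0.5, 0]
f(-0.25) = -0.53125 < 0, so the root lies in [-0.5, -0.25]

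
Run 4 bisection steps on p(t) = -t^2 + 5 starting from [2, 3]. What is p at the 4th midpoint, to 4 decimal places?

m = 2.5, p(m) = -1.25 (−); new bracket [2, 2.5]
m = 2.25, p(m) = -0.0625 (−); new bracket [2, 2.25]
m = 2.125, p(m) = 0.484375 (+); new bracket [2.125, 2.25]
m = 2.1875, p(m) = 0.2148 (+); new bracket [2.1875, 2.25]

0.2148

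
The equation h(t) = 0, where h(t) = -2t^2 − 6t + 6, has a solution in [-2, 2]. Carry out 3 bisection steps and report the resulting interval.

midpoint 0: h = 6 > 0 → [0, 2]
midpoint 1: h = -2 < 0 → [0, 1]
midpoint 0.5: h = 2.5 > 0 → [0.5, 1]

[0.5, 1]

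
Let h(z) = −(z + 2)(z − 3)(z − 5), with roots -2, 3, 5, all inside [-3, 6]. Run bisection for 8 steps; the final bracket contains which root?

h(1.5) = -18.375 < 0, so the root lies in [-3, 1.5]
h(-0.75) = -26.953125 < 0, so the root lies in [-3, -0.75]
h(-1.875) = -4.189453 < 0, so the root lies in [-3, -1.875]
h(-2.4375) = 17.6931 > 0, so the root lies in [-2.4375, -1.875]
h(-2.15625) = 5.7655 > 0, so the root lies in [-2.15625, -1.875]
h(-2.015625) = 0.5498 > 0, so the root lies in [-2.015625, -1.875]
h(-1.9453125) = -1.8783 < 0, so the root lies in [-2.015625, -1.9453125]
h(-1.98046875) = -0.679 < 0, so the root lies in [-2.015625, -1.98046875]

-2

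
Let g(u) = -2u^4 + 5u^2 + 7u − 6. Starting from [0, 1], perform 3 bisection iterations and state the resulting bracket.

[0.5, 0.625]

m = 0.5, g(m) = -1.375 (−); new bracket [0.5, 1]
m = 0.75, g(m) = 1.429688 (+); new bracket [0.5, 0.75]
m = 0.625, g(m) = 0.022949 (+); new bracket [0.5, 0.625]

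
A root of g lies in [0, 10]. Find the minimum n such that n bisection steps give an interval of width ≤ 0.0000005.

Width after n steps is 10/2^n. Need 2^n ≥ 10/0.0000005 = 20000000.
2^24 = 16777216 < 20000000 ≤ 2^25 = 33554432, so n = 25.

25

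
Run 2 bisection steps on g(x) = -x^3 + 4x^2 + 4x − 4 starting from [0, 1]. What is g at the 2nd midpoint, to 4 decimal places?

0.8281

x = 0.5 gives g = -1.125, negative; keep [0.5, 1]
x = 0.75 gives g = 0.828125, positive; keep [0.5, 0.75]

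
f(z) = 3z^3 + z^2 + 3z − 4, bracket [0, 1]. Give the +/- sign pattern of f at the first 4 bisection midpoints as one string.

-+--

z = 0.5 gives f = -1.875, negative; keep [0.5, 1]
z = 0.75 gives f = 0.078125, positive; keep [0.5, 0.75]
z = 0.625 gives f = -1.001953, negative; keep [0.625, 0.75]
z = 0.6875 gives f = -0.49, negative; keep [0.6875, 0.75]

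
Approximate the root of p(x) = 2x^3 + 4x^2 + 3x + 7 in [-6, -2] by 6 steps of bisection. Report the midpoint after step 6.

midpoint -4: p = -69 < 0 → [-4, -2]
midpoint -3: p = -20 < 0 → [-3, -2]
midpoint -2.5: p = -6.75 < 0 → [-2.5, -2]
midpoint -2.25: p = -2.2812 < 0 → [-2.25, -2]
midpoint -2.125: p = -0.5039 < 0 → [-2.125, -2]
midpoint -2.0625: p = 0.2808 > 0 → [-2.125, -2.0625]

-2.0625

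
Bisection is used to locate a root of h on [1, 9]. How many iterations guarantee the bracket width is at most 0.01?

Width after n steps is 8/2^n. Need 2^n ≥ 8/0.01 = 800.
2^9 = 512 < 800 ≤ 2^10 = 1024, so n = 10.

10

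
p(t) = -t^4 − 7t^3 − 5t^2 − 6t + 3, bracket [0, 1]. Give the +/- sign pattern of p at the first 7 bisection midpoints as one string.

-+-++--

p(0.5) = -2.1875 < 0, so the root lies in [0, 0.5]
p(0.25) = 1.074219 > 0, so the root lies in [0.25, 0.5]
p(0.375) = -0.342041 < 0, so the root lies in [0.25, 0.375]
p(0.3125) = 0.4136 > 0, so the root lies in [0.3125, 0.375]
p(0.34375) = 0.0484 > 0, so the root lies in [0.34375, 0.375]
p(0.359375) = -0.1436 < 0, so the root lies in [0.34375, 0.359375]
p(0.3515625) = -0.0468 < 0, so the root lies in [0.34375, 0.3515625]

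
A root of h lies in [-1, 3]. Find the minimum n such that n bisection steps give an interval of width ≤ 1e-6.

Width after n steps is 4/2^n. Need 2^n ≥ 4/1e-6 = 4000000.
2^21 = 2097152 < 4000000 ≤ 2^22 = 4194304, so n = 22.

22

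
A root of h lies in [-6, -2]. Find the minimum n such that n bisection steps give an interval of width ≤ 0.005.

Width after n steps is 4/2^n. Need 2^n ≥ 4/0.005 = 800.
2^9 = 512 < 800 ≤ 2^10 = 1024, so n = 10.

10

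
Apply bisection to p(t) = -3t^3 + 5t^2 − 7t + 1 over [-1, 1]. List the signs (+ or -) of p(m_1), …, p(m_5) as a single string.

+--+-

p(0) = 1 > 0, so the root lies in [0, 1]
p(0.5) = -1.625 < 0, so the root lies in [0, 0.5]
p(0.25) = -0.484375 < 0, so the root lies in [0, 0.25]
p(0.125) = 0.1973 > 0, so the root lies in [0.125, 0.25]
p(0.1875) = -0.1565 < 0, so the root lies in [0.125, 0.1875]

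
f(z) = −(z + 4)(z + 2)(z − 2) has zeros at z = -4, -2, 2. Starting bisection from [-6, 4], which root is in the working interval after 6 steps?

2

midpoint -1: f = 9 > 0 → [-1, 4]
midpoint 1.5: f = 9.625 > 0 → [1.5, 4]
midpoint 2.75: f = -24.046875 < 0 → [1.5, 2.75]
midpoint 2.125: f = -3.1582 < 0 → [1.5, 2.125]
midpoint 1.8125: f = 4.155 > 0 → [1.8125, 2.125]
midpoint 1.96875: f = 0.7403 > 0 → [1.96875, 2.125]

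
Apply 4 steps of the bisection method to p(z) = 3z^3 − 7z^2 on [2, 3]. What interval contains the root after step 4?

[2.3125, 2.375]

m = 2.5, p(m) = 3.125 (+); new bracket [2, 2.5]
m = 2.25, p(m) = -1.265625 (−); new bracket [2.25, 2.5]
m = 2.375, p(m) = 0.705078 (+); new bracket [2.25, 2.375]
m = 2.3125, p(m) = -0.3342 (−); new bracket [2.3125, 2.375]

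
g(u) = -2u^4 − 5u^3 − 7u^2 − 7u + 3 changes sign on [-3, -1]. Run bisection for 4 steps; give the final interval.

[-1.875, -1.75]

midpoint -2: g = -3 < 0 → [-2, -1]
midpoint -1.5: g = 4.5 > 0 → [-2, -1.5]
midpoint -1.75: g = 1.851562 > 0 → [-2, -1.75]
midpoint -1.875: g = -0.2446 < 0 → [-1.875, -1.75]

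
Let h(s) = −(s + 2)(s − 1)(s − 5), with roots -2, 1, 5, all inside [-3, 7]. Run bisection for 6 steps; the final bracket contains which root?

5

midpoint 2: h = 12 > 0 → [2, 7]
midpoint 4.5: h = 11.375 > 0 → [4.5, 7]
midpoint 5.75: h = -27.609375 < 0 → [4.5, 5.75]
midpoint 5.125: h = -3.6738 < 0 → [4.5, 5.125]
midpoint 4.8125: h = 4.8699 > 0 → [4.8125, 5.125]
midpoint 4.96875: h = 0.8643 > 0 → [4.96875, 5.125]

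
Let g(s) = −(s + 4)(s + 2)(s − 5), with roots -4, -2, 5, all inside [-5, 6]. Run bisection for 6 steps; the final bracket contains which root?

m = 0.5, g(m) = 50.625 (+); new bracket [0.5, 6]
m = 3.25, g(m) = 66.609375 (+); new bracket [3.25, 6]
m = 4.625, g(m) = 21.427734 (+); new bracket [4.625, 6]
m = 5.3125, g(m) = -21.2805 (−); new bracket [4.625, 5.3125]
m = 4.96875, g(m) = 1.9532 (+); new bracket [4.96875, 5.3125]
m = 5.140625, g(m) = -9.1786 (−); new bracket [4.96875, 5.140625]

5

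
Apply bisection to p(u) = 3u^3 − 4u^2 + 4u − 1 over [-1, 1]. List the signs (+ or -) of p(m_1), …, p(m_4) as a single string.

u = 0 gives p = -1, negative; keep [0, 1]
u = 0.5 gives p = 0.375, positive; keep [0, 0.5]
u = 0.25 gives p = -0.203125, negative; keep [0.25, 0.5]
u = 0.375 gives p = 0.0957, positive; keep [0.25, 0.375]

-+-+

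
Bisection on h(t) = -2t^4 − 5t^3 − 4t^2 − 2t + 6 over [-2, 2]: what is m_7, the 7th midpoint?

t = 0 gives h = 6, positive; keep [0, 2]
t = 1 gives h = -7, negative; keep [0, 1]
t = 0.5 gives h = 3.25, positive; keep [0.5, 1]
t = 0.75 gives h = -0.4922, negative; keep [0.5, 0.75]
t = 0.625 gives h = 1.6616, positive; keep [0.625, 0.75]
t = 0.6875 gives h = 0.6628, positive; keep [0.6875, 0.75]
t = 0.71875 gives h = 0.1058, positive; keep [0.71875, 0.75]

0.71875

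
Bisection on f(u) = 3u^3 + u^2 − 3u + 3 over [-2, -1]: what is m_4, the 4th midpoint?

midpoint -1.5: f = -0.375 < 0 → [-1.5, -1]
midpoint -1.25: f = 2.453125 > 0 → [-1.5, -1.25]
midpoint -1.375: f = 1.216797 > 0 → [-1.5, -1.375]
midpoint -1.4375: f = 0.4675 > 0 → [-1.5, -1.4375]

-1.4375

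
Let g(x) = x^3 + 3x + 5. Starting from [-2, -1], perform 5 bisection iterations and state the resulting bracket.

[-1.15625, -1.125]

midpoint -1.5: g = -2.875 < 0 → [-1.5, -1]
midpoint -1.25: g = -0.703125 < 0 → [-1.25, -1]
midpoint -1.125: g = 0.201172 > 0 → [-1.25, -1.125]
midpoint -1.1875: g = -0.2371 < 0 → [-1.1875, -1.125]
midpoint -1.15625: g = -0.0146 < 0 → [-1.15625, -1.125]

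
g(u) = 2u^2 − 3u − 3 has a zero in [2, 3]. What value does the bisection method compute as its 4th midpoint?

u = 2.5 gives g = 2, positive; keep [2, 2.5]
u = 2.25 gives g = 0.375, positive; keep [2, 2.25]
u = 2.125 gives g = -0.34375, negative; keep [2.125, 2.25]
u = 2.1875 gives g = 0.0078, positive; keep [2.125, 2.1875]

2.1875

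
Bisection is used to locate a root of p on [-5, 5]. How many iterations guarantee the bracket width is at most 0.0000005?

Width after n steps is 10/2^n. Need 2^n ≥ 10/0.0000005 = 20000000.
2^24 = 16777216 < 20000000 ≤ 2^25 = 33554432, so n = 25.

25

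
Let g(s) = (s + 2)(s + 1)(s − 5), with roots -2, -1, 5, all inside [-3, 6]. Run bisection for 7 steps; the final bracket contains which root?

5

g(1.5) = -30.625 < 0, so the root lies in [1.5, 6]
g(3.75) = -34.140625 < 0, so the root lies in [3.75, 6]
g(4.875) = -5.048828 < 0, so the root lies in [4.875, 6]
g(5.4375) = 20.947 > 0, so the root lies in [4.875, 5.4375]
g(5.15625) = 6.8837 > 0, so the root lies in [4.875, 5.15625]
g(5.015625) = 0.6594 > 0, so the root lies in [4.875, 5.015625]
g(4.9453125) = -2.2582 < 0, so the root lies in [4.9453125, 5.015625]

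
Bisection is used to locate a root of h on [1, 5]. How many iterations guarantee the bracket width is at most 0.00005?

Width after n steps is 4/2^n. Need 2^n ≥ 4/0.00005 = 80000.
2^16 = 65536 < 80000 ≤ 2^17 = 131072, so n = 17.

17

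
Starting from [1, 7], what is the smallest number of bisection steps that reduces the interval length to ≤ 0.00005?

17

Width after n steps is 6/2^n. Need 2^n ≥ 6/0.00005 = 120000.
2^16 = 65536 < 120000 ≤ 2^17 = 131072, so n = 17.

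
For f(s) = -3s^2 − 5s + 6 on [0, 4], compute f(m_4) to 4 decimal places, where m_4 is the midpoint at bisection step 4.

s = 2 gives f = -16, negative; keep [0, 2]
s = 1 gives f = -2, negative; keep [0, 1]
s = 0.5 gives f = 2.75, positive; keep [0.5, 1]
s = 0.75 gives f = 0.5625, positive; keep [0.75, 1]

0.5625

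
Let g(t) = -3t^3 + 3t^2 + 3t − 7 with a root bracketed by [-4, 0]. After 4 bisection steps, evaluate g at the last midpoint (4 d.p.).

-0.2031

m = -2, g(m) = 23 (+); new bracket [-2, 0]
m = -1, g(m) = -4 (−); new bracket [-2, -1]
m = -1.5, g(m) = 5.375 (+); new bracket [-1.5, -1]
m = -1.25, g(m) = -0.2031 (−); new bracket [-1.5, -1.25]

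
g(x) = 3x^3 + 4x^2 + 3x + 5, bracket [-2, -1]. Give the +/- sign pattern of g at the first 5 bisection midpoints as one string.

-+++-

x = -1.5 gives g = -0.625, negative; keep [-1.5, -1]
x = -1.25 gives g = 1.640625, positive; keep [-1.5, -1.25]
x = -1.375 gives g = 0.638672, positive; keep [-1.5, -1.375]
x = -1.4375 gives g = 0.0417, positive; keep [-1.5, -1.4375]
x = -1.46875 gives g = -0.2826, negative; keep [-1.46875, -1.4375]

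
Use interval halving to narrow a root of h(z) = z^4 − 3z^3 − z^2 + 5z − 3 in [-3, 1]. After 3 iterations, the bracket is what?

midpoint -1: h = -5 < 0 → [-3, -1]
midpoint -2: h = 23 > 0 → [-2, -1]
midpoint -1.5: h = 2.4375 > 0 → [-1.5, -1]

[-1.5, -1]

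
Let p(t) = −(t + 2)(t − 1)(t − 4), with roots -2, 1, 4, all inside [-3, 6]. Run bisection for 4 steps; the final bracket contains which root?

p(1.5) = 4.375 > 0, so the root lies in [1.5, 6]
p(3.75) = 3.953125 > 0, so the root lies in [3.75, 6]
p(4.875) = -23.310547 < 0, so the root lies in [3.75, 4.875]
p(4.3125) = -6.5344 < 0, so the root lies in [3.75, 4.3125]

4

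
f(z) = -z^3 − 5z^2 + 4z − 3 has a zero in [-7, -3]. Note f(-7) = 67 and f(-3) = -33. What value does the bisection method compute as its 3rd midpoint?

-5.5

f(-5) = -23 < 0, so the root lies in [-7, -5]
f(-6) = 9 > 0, so the root lies in [-6, -5]
f(-5.5) = -9.875 < 0, so the root lies in [-6, -5.5]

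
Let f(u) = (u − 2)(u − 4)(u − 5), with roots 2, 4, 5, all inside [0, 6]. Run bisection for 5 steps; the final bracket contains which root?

2

midpoint 3: f = 2 > 0 → [0, 3]
midpoint 1.5: f = -4.375 < 0 → [1.5, 3]
midpoint 2.25: f = 1.203125 > 0 → [1.5, 2.25]
midpoint 1.875: f = -0.8301 < 0 → [1.875, 2.25]
midpoint 2.0625: f = 0.3557 > 0 → [1.875, 2.0625]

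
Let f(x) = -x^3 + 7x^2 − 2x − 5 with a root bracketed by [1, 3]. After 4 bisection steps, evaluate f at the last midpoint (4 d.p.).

f(2) = 11 > 0, so the root lies in [1, 2]
f(1.5) = 4.375 > 0, so the root lies in [1, 1.5]
f(1.25) = 1.484375 > 0, so the root lies in [1, 1.25]
f(1.125) = 0.1855 > 0, so the root lies in [1, 1.125]

0.1855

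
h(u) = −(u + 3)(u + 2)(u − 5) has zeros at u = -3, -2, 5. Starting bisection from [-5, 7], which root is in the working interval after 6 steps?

midpoint 1: h = 48 > 0 → [1, 7]
midpoint 4: h = 42 > 0 → [4, 7]
midpoint 5.5: h = -31.875 < 0 → [4, 5.5]
midpoint 4.75: h = 13.0781 > 0 → [4.75, 5.5]
midpoint 5.125: h = -7.2363 < 0 → [4.75, 5.125]
midpoint 4.9375: h = 3.4417 > 0 → [4.9375, 5.125]

5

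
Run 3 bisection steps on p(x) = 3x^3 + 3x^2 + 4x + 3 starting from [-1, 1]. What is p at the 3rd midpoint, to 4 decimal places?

0.4219

p(0) = 3 > 0, so the root lies in [-1, 0]
p(-0.5) = 1.375 > 0, so the root lies in [-1, -0.5]
p(-0.75) = 0.421875 > 0, so the root lies in [-1, -0.75]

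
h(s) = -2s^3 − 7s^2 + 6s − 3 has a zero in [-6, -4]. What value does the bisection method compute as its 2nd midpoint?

h(-5) = 42 > 0, so the root lies in [-5, -4]
h(-4.5) = 10.5 > 0, so the root lies in [-4.5, -4]

-4.5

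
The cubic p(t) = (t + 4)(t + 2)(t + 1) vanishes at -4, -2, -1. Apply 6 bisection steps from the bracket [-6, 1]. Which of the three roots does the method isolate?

-4

midpoint -2.5: p = 1.125 > 0 → [-6, -2.5]
midpoint -4.25: p = -1.828125 < 0 → [-4.25, -2.5]
midpoint -3.375: p = 2.041016 > 0 → [-4.25, -3.375]
midpoint -3.8125: p = 0.9558 > 0 → [-4.25, -3.8125]
midpoint -4.03125: p = -0.1924 < 0 → [-4.03125, -3.8125]
midpoint -3.921875: p = 0.4387 > 0 → [-4.03125, -3.921875]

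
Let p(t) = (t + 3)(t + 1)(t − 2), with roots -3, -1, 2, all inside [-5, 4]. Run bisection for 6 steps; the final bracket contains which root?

m = -0.5, p(m) = -3.125 (−); new bracket [-0.5, 4]
m = 1.75, p(m) = -3.265625 (−); new bracket [1.75, 4]
m = 2.875, p(m) = 19.919922 (+); new bracket [1.75, 2.875]
m = 2.3125, p(m) = 5.4993 (+); new bracket [1.75, 2.3125]
m = 2.03125, p(m) = 0.4766 (+); new bracket [1.75, 2.03125]
m = 1.890625, p(m) = -1.5462 (−); new bracket [1.890625, 2.03125]

2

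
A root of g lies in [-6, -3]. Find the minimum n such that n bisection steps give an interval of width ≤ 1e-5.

19

Width after n steps is 3/2^n. Need 2^n ≥ 3/1e-5 = 300000.
2^18 = 262144 < 300000 ≤ 2^19 = 524288, so n = 19.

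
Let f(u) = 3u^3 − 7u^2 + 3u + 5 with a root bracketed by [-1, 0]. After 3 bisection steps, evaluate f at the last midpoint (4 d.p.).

-0.3418

midpoint -0.5: f = 1.375 > 0 → [-1, -0.5]
midpoint -0.75: f = -2.453125 < 0 → [-0.75, -0.5]
midpoint -0.625: f = -0.341797 < 0 → [-0.625, -0.5]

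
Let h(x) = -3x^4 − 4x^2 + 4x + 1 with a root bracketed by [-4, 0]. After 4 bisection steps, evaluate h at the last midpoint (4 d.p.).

-0.2617

x = -2 gives h = -71, negative; keep [-2, 0]
x = -1 gives h = -10, negative; keep [-1, 0]
x = -0.5 gives h = -2.1875, negative; keep [-0.5, 0]
x = -0.25 gives h = -0.2617, negative; keep [-0.25, 0]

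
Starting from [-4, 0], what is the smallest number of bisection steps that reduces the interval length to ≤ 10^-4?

Width after n steps is 4/2^n. Need 2^n ≥ 4/10^-4 = 40000.
2^15 = 32768 < 40000 ≤ 2^16 = 65536, so n = 16.

16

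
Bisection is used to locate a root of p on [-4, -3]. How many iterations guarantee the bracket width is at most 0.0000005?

21

Width after n steps is 1/2^n. Need 2^n ≥ 1/0.0000005 = 2000000.
2^20 = 1048576 < 2000000 ≤ 2^21 = 2097152, so n = 21.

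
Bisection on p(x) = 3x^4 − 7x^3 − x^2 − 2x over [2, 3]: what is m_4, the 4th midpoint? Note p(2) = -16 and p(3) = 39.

p(2.5) = -3.4375 < 0, so the root lies in [2.5, 3]
p(2.75) = 12.933594 > 0, so the root lies in [2.5, 2.75]
p(2.625) = 3.686279 > 0, so the root lies in [2.5, 2.625]
p(2.5625) = -0.1232 < 0, so the root lies in [2.5625, 2.625]

2.5625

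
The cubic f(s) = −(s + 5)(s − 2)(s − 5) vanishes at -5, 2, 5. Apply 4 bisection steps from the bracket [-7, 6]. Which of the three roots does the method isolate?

f(-0.5) = -61.875 < 0, so the root lies in [-7, -0.5]
f(-3.75) = -62.890625 < 0, so the root lies in [-7, -3.75]
f(-5.375) = 28.693359 > 0, so the root lies in [-5.375, -3.75]
f(-4.5625) = -27.4548 < 0, so the root lies in [-5.375, -4.5625]

-5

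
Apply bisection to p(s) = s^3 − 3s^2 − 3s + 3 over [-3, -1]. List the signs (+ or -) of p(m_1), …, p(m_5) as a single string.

s = -2 gives p = -11, negative; keep [-2, -1]
s = -1.5 gives p = -2.625, negative; keep [-1.5, -1]
s = -1.25 gives p = 0.109375, positive; keep [-1.5, -1.25]
s = -1.375 gives p = -1.1465, negative; keep [-1.375, -1.25]
s = -1.3125 gives p = -0.4915, negative; keep [-1.3125, -1.25]

--+--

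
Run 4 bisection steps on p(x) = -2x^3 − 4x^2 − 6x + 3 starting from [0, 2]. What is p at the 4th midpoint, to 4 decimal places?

0.0820

m = 1, p(m) = -9 (−); new bracket [0, 1]
m = 0.5, p(m) = -1.25 (−); new bracket [0, 0.5]
m = 0.25, p(m) = 1.21875 (+); new bracket [0.25, 0.5]
m = 0.375, p(m) = 0.082 (+); new bracket [0.375, 0.5]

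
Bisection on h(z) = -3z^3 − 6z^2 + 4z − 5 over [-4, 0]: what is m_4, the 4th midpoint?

h(-2) = -13 < 0, so the root lies in [-4, -2]
h(-3) = 10 > 0, so the root lies in [-3, -2]
h(-2.5) = -5.625 < 0, so the root lies in [-3, -2.5]
h(-2.75) = 1.0156 > 0, so the root lies in [-2.75, -2.5]

-2.75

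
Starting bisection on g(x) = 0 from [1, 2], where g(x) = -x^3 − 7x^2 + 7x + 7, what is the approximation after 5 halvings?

1.40625

midpoint 1.5: g = -1.625 < 0 → [1, 1.5]
midpoint 1.25: g = 2.859375 > 0 → [1.25, 1.5]
midpoint 1.375: g = 0.791016 > 0 → [1.375, 1.5]
midpoint 1.4375: g = -0.3728 < 0 → [1.375, 1.4375]
midpoint 1.40625: g = 0.2201 > 0 → [1.40625, 1.4375]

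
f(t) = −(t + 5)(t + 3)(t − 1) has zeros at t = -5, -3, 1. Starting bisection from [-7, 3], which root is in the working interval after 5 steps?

t = -2 gives f = 9, positive; keep [-2, 3]
t = 0.5 gives f = 9.625, positive; keep [0.5, 3]
t = 1.75 gives f = -24.046875, negative; keep [0.5, 1.75]
t = 1.125 gives f = -3.1582, negative; keep [0.5, 1.125]
t = 0.8125 gives f = 4.155, positive; keep [0.8125, 1.125]

1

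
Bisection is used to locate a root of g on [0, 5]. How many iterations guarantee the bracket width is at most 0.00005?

Width after n steps is 5/2^n. Need 2^n ≥ 5/0.00005 = 100000.
2^16 = 65536 < 100000 ≤ 2^17 = 131072, so n = 17.

17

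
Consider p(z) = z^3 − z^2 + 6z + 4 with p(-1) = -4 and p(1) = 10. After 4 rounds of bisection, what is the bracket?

[-0.625, -0.5]

p(0) = 4 > 0, so the root lies in [-1, 0]
p(-0.5) = 0.625 > 0, so the root lies in [-1, -0.5]
p(-0.75) = -1.484375 < 0, so the root lies in [-0.75, -0.5]
p(-0.625) = -0.3848 < 0, so the root lies in [-0.625, -0.5]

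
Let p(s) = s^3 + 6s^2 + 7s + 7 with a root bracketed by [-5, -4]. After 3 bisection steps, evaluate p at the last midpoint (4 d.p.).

-0.3887

p(-4.5) = 5.875 > 0, so the root lies in [-5, -4.5]
p(-4.75) = 1.953125 > 0, so the root lies in [-5, -4.75]
p(-4.875) = -0.388672 < 0, so the root lies in [-4.875, -4.75]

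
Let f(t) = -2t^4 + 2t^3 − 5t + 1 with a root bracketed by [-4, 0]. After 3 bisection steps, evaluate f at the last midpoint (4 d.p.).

midpoint -2: f = -37 < 0 → [-2, 0]
midpoint -1: f = 2 > 0 → [-2, -1]
midpoint -1.5: f = -8.375 < 0 → [-1.5, -1]

-8.3750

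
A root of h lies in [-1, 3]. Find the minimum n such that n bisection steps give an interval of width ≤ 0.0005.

13

Width after n steps is 4/2^n. Need 2^n ≥ 4/0.0005 = 8000.
2^12 = 4096 < 8000 ≤ 2^13 = 8192, so n = 13.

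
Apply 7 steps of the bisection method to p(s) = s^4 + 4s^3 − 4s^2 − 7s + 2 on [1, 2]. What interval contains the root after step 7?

m = 1.5, p(m) = 1.0625 (+); new bracket [1, 1.5]
m = 1.25, p(m) = -2.746094 (−); new bracket [1.25, 1.5]
m = 1.375, p(m) = -1.2146 (−); new bracket [1.375, 1.5]
m = 1.4375, p(m) = -0.1763 (−); new bracket [1.4375, 1.5]
m = 1.46875, p(m) = 0.4172 (+); new bracket [1.4375, 1.46875]
m = 1.453125, p(m) = 0.1141 (+); new bracket [1.4375, 1.453125]
m = 1.4453125, p(m) = -0.0327 (−); new bracket [1.4453125, 1.453125]

[1.4453125, 1.453125]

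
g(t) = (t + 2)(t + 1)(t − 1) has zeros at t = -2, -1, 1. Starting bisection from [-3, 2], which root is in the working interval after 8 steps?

1

g(-0.5) = -1.125 < 0, so the root lies in [-0.5, 2]
g(0.75) = -1.203125 < 0, so the root lies in [0.75, 2]
g(1.375) = 3.005859 > 0, so the root lies in [0.75, 1.375]
g(1.0625) = 0.3948 > 0, so the root lies in [0.75, 1.0625]
g(0.90625) = -0.5194 < 0, so the root lies in [0.90625, 1.0625]
g(0.984375) = -0.0925 < 0, so the root lies in [0.984375, 1.0625]
g(1.0234375) = 0.1434 > 0, so the root lies in [0.984375, 1.0234375]
g(1.00390625) = 0.0235 > 0, so the root lies in [0.984375, 1.00390625]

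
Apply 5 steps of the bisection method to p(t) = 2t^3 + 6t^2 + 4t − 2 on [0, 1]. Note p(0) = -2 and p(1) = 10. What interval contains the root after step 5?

m = 0.5, p(m) = 1.75 (+); new bracket [0, 0.5]
m = 0.25, p(m) = -0.59375 (−); new bracket [0.25, 0.5]
m = 0.375, p(m) = 0.449219 (+); new bracket [0.25, 0.375]
m = 0.3125, p(m) = -0.103 (−); new bracket [0.3125, 0.375]
m = 0.34375, p(m) = 0.1652 (+); new bracket [0.3125, 0.34375]

[0.3125, 0.34375]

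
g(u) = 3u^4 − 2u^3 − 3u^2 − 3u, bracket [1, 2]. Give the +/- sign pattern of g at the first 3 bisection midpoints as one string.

-+-

m = 1.5, g(m) = -2.8125 (−); new bracket [1.5, 2]
m = 1.75, g(m) = 2.980469 (+); new bracket [1.5, 1.75]
m = 1.625, g(m) = -0.460205 (−); new bracket [1.625, 1.75]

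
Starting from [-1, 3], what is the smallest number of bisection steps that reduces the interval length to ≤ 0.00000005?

Width after n steps is 4/2^n. Need 2^n ≥ 4/0.00000005 = 80000000.
2^26 = 67108864 < 80000000 ≤ 2^27 = 134217728, so n = 27.

27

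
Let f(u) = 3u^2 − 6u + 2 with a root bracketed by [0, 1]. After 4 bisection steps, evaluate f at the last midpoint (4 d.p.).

-0.0508

midpoint 0.5: f = -0.25 < 0 → [0, 0.5]
midpoint 0.25: f = 0.6875 > 0 → [0.25, 0.5]
midpoint 0.375: f = 0.171875 > 0 → [0.375, 0.5]
midpoint 0.4375: f = -0.0508 < 0 → [0.375, 0.4375]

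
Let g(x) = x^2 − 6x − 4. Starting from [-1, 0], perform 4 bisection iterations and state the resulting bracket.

[-0.625, -0.5625]

g(-0.5) = -0.75 < 0, so the root lies in [-1, -0.5]
g(-0.75) = 1.0625 > 0, so the root lies in [-0.75, -0.5]
g(-0.625) = 0.140625 > 0, so the root lies in [-0.625, -0.5]
g(-0.5625) = -0.3086 < 0, so the root lies in [-0.625, -0.5625]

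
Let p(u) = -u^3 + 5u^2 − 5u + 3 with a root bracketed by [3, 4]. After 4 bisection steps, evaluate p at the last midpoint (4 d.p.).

-0.2146

m = 3.5, p(m) = 3.875 (+); new bracket [3.5, 4]
m = 3.75, p(m) = 1.828125 (+); new bracket [3.75, 4]
m = 3.875, p(m) = 0.517578 (+); new bracket [3.875, 4]
m = 3.9375, p(m) = -0.2146 (−); new bracket [3.875, 3.9375]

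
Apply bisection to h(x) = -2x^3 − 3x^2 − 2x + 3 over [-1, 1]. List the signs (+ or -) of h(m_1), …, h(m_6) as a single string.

++-+--

m = 0, h(m) = 3 (+); new bracket [0, 1]
m = 0.5, h(m) = 1 (+); new bracket [0.5, 1]
m = 0.75, h(m) = -1.03125 (−); new bracket [0.5, 0.75]
m = 0.625, h(m) = 0.0898 (+); new bracket [0.625, 0.75]
m = 0.6875, h(m) = -0.4429 (−); new bracket [0.625, 0.6875]
m = 0.65625, h(m) = -0.1697 (−); new bracket [0.625, 0.65625]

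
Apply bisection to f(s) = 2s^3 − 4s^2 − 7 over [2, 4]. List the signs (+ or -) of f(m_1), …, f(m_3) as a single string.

m = 3, f(m) = 11 (+); new bracket [2, 3]
m = 2.5, f(m) = -0.75 (−); new bracket [2.5, 3]
m = 2.75, f(m) = 4.34375 (+); new bracket [2.5, 2.75]

+-+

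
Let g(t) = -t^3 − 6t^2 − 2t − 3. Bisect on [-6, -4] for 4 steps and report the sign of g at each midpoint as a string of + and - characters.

t = -5 gives g = -18, negative; keep [-6, -5]
t = -5.5 gives g = -7.125, negative; keep [-6, -5.5]
t = -5.75 gives g = 0.234375, positive; keep [-5.75, -5.5]
t = -5.625 gives g = -3.6152, negative; keep [-5.75, -5.625]

--+-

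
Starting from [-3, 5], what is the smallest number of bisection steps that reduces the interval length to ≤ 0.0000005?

Width after n steps is 8/2^n. Need 2^n ≥ 8/0.0000005 = 16000000.
2^23 = 8388608 < 16000000 ≤ 2^24 = 16777216, so n = 24.

24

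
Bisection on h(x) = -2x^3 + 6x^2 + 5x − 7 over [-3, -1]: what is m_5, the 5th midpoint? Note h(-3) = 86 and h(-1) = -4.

midpoint -2: h = 23 > 0 → [-2, -1]
midpoint -1.5: h = 5.75 > 0 → [-1.5, -1]
midpoint -1.25: h = 0.03125 > 0 → [-1.25, -1]
midpoint -1.125: h = -2.1836 < 0 → [-1.25, -1.125]
midpoint -1.1875: h = -1.1274 < 0 → [-1.25, -1.1875]

-1.1875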